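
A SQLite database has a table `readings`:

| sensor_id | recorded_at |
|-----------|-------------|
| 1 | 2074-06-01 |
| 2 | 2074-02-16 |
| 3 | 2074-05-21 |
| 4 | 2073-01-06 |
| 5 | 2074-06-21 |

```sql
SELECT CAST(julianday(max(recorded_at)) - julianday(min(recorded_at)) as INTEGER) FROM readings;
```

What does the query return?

531

MIN = 2073-01-06, MAX = 2074-06-21.
25 days remain in January 2073 after the 6th (31 − 6).
Full months from February 2073 through May 2074 contribute their day counts.
Then 21 days into June 2074.
Total: 25 + 28 + 31 + 30 + 31 + 30 + 31 + 31 + 30 + 31 + 30 + 31 + 31 + 28 + 31 + 30 + 31 + 21 = 531.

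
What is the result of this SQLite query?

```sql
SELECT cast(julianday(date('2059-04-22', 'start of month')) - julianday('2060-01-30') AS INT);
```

-304

`start of month` rewinds 2059-04-22 to 2059-04-01.
29 days remain in April 2059 after the 1st (30 − 1).
Full months from May 2059 through December 2059 contribute their day counts.
Then 30 days into January 2060.
Total: 29 + 31 + 30 + 31 + 31 + 30 + 31 + 30 + 31 + 30 = 304.
The subtraction is earlier − later, so the result is −304 → -304.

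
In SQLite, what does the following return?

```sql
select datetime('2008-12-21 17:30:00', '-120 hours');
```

-120 hours from 2008-12-21 17:30:00 is 2008-12-16 17:30:00 (crosses midnight).

2008-12-16 17:30:00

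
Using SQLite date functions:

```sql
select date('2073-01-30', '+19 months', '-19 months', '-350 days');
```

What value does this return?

Adding +19 months to 2073-01-30 gives 2074-08-30.
Adding -19 months to 2074-08-30 gives 2073-01-30.
Applying '-350 days' to 2073-01-30: counting 350 days back gives 2072-02-15.

2072-02-15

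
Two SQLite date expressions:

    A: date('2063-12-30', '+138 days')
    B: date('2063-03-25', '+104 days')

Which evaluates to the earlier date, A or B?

A = 2064-05-16.
B = 2063-07-07.
B is earlier.

B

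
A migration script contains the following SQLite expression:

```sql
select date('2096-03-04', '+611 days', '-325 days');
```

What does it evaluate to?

Applying '+611 days' to 2096-03-04: counting 611 days forward gives 2097-11-05.
Applying '-325 days' to 2097-11-05: counting 325 days back gives 2096-12-15.

2096-12-15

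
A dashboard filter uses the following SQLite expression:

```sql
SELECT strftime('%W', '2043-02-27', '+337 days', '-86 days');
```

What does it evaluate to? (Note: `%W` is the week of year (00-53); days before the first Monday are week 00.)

First apply '+337 days', '-86 days': 2043-02-27 → 2043-11-05.
2043-11-05 is a Thursday. SQLite's %W counts Mondays since the year started; the result is 44.

44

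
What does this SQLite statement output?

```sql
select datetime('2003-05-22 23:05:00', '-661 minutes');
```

661 minutes = 11h 1m; -661 minutes from 2003-05-22 23:05:00 is 2003-05-22 12:04:00.

2003-05-22 12:04:00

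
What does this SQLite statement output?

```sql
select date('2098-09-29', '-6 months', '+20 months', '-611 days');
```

Adding -6 months to 2098-09-29 gives 2098-03-29.
Adding +20 months to 2098-03-29 gives 2099-11-29.
Applying '-611 days' to 2099-11-29: counting 611 days back gives 2098-03-28.

2098-03-28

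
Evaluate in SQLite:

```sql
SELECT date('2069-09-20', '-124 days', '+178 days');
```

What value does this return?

2069-11-13

Applying '-124 days' to 2069-09-20: counting 124 days back gives 2069-05-19.
Applying '+178 days' to 2069-05-19: counting 178 days forward gives 2069-11-13.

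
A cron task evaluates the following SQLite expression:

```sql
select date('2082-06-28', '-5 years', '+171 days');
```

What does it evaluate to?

2077-12-16

Adding -5 years to 2082-06-28 gives 2077-06-28.
Applying '+171 days' to 2077-06-28: counting 171 days forward gives 2077-12-16.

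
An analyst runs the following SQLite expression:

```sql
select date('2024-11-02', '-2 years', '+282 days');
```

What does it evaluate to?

Adding -2 years to 2024-11-02 gives 2022-11-02.
Applying '+282 days' to 2022-11-02: counting 282 days forward gives 2023-08-11.

2023-08-11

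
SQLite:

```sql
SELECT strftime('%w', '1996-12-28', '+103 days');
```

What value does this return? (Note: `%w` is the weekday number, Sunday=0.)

4

First apply '+103 days': 1996-12-28 → 1997-04-10.
1997-04-10 is a Thursday; with Sunday=0 that is 4.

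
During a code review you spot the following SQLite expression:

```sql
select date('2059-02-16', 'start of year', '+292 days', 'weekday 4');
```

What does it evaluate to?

`start of year` rewinds 2059-02-16 to 2059-01-01.
Applying '+292 days' to 2059-01-01: counting 292 days forward gives 2059-10-20.
`weekday 4` advances to the next Thursday; 2059-10-20 is a Monday, so it moves forward to 2059-10-23.

2059-10-23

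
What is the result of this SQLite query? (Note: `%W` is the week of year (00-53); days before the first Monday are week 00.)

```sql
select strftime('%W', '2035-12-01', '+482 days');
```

12

First apply '+482 days': 2035-12-01 → 2037-03-27.
2037-03-27 is a Friday. SQLite's %W counts Mondays since the year started; the result is 12.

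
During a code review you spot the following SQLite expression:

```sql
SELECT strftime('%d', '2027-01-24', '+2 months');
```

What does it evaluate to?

First apply '+2 months': 2027-01-24 → 2027-03-24.
`%d` extracts the 2-digit day of month: 24.

24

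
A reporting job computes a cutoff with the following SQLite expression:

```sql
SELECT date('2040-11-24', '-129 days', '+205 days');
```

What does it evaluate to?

Applying '-129 days' to 2040-11-24: counting 129 days back gives 2040-07-18.
Applying '+205 days' to 2040-07-18: counting 205 days forward gives 2041-02-08.

2041-02-08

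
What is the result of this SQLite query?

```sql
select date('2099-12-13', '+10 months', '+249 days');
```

2101-06-19

Adding +10 months to 2099-12-13 gives 2100-10-13.
Applying '+249 days' to 2100-10-13: counting 249 days forward gives 2101-06-19.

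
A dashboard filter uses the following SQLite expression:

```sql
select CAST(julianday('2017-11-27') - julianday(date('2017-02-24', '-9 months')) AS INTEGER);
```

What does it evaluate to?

Adding -9 months to 2017-02-24 gives 2016-05-24.
7 days remain in May 2016 after the 24th (31 − 24).
Full months from June 2016 through October 2017 contribute their day counts.
Then 27 days into November 2017.
Total: 7 + 30 + 31 + 31 + 30 + 31 + 30 + 31 + 31 + 28 + 31 + 30 + 31 + 30 + 31 + 31 + 30 + 31 + 27 = 552.

552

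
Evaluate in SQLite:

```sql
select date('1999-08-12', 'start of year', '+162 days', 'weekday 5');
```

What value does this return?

1999-06-18

`start of year` rewinds 1999-08-12 to 1999-01-01.
Applying '+162 days' to 1999-01-01: counting 162 days forward gives 1999-06-12.
`weekday 5` advances to the next Friday; 1999-06-12 is a Saturday, so it moves forward to 1999-06-18.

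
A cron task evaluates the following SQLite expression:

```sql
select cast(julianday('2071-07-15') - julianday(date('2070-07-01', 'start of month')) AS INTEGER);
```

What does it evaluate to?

`start of month` rewinds 2070-07-01 to 2070-07-01.
30 days remain in July 2070 after the 1st (31 − 1).
Full months from August 2070 through June 2071 contribute their day counts.
Then 15 days into July 2071.
Total: 30 + 31 + 30 + 31 + 30 + 31 + 31 + 28 + 31 + 30 + 31 + 30 + 15 = 379.

379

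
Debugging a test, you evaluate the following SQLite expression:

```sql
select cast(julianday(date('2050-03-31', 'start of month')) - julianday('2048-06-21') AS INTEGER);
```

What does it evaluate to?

`start of month` rewinds 2050-03-31 to 2050-03-01.
9 days remain in June 2048 after the 21st (30 − 21).
Full months from July 2048 through February 2050 contribute their day counts.
Then 1 day into March 2050.
Total: 9 + 31 + 31 + 30 + 31 + 30 + 31 + 31 + 28 + 31 + 30 + 31 + 30 + 31 + 31 + 30 + 31 + 30 + 31 + 31 + 28 + 1 = 618.

618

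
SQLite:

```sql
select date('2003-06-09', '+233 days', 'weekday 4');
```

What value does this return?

Applying '+233 days' to 2003-06-09: counting 233 days forward gives 2004-01-28.
`weekday 4` advances to the next Thursday; 2004-01-28 is a Wednesday, so it moves forward to 2004-01-29.

2004-01-29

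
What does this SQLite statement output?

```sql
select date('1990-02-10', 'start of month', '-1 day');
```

`start of month` rewinds 1990-02-10 to 1990-02-01.
Going back 1 day from 1990-02-01 reaches 1990-01-31 (last day of January, 31 days).

1990-01-31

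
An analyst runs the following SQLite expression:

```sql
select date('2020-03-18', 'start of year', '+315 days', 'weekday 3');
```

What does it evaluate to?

2020-11-11

`start of year` rewinds 2020-03-18 to 2020-01-01.
Applying '+315 days' to 2020-01-01: counting 315 days forward gives 2020-11-11.
`weekday 3` advances to the next Wednesday; 2020-11-11 is already a Wednesday, so it stays at 2020-11-11.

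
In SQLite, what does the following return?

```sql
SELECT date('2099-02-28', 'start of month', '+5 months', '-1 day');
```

`start of month` rewinds 2099-02-28 to 2099-02-01.
Adding +5 months to 2099-02-01 gives 2099-07-01.
Going back 1 day from 2099-07-01 reaches 2099-06-30 (last day of June, 30 days).

2099-06-30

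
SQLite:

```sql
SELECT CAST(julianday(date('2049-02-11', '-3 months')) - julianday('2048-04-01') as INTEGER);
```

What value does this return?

Adding -3 months to 2049-02-11 gives 2048-11-11.
29 days remain in April 2048 after the 1st (30 − 1).
Full months from May 2048 through October 2048 contribute their day counts.
Then 11 days into November 2048.
Total: 29 + 31 + 30 + 31 + 31 + 30 + 31 + 11 = 224.

224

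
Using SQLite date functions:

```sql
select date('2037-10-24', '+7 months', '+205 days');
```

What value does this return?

Adding +7 months to 2037-10-24 gives 2038-05-24.
Applying '+205 days' to 2038-05-24: counting 205 days forward gives 2038-12-15.

2038-12-15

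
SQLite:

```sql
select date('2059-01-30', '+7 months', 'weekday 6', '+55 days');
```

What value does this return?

Adding +7 months to 2059-01-30 gives 2059-08-30.
`weekday 6` advances to the next Saturday; 2059-08-30 is already a Saturday, so it stays at 2059-08-30.
Applying '+55 days' to 2059-08-30: counting 55 days forward gives 2059-10-24.

2059-10-24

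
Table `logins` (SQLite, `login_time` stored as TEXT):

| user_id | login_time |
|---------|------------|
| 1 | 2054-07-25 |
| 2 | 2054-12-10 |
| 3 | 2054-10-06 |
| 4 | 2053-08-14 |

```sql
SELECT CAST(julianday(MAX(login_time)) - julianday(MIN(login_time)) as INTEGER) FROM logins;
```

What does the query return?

483

MIN = 2053-08-14, MAX = 2054-12-10.
17 days remain in August 2053 after the 14th (31 − 14).
Full months from September 2053 through November 2054 contribute their day counts.
Then 10 days into December 2054.
Total: 17 + 30 + 31 + 30 + 31 + 31 + 28 + 31 + 30 + 31 + 30 + 31 + 31 + 30 + 31 + 30 + 10 = 483.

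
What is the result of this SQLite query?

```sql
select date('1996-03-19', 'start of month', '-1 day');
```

1996-02-29

`start of month` rewinds 1996-03-19 to 1996-03-01.
Going back 1 day from 1996-03-01 reaches 1996-02-29 (last day of February, 29 days).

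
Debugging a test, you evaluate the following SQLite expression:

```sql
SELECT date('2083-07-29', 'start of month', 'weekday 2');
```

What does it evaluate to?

2083-07-06

`start of month` rewinds 2083-07-29 to 2083-07-01.
`weekday 2` advances to the next Tuesday; 2083-07-01 is a Thursday, so it moves forward to 2083-07-06.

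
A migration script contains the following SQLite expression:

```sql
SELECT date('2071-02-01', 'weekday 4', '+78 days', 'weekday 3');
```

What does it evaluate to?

`weekday 4` advances to the next Thursday; 2071-02-01 is a Sunday, so it moves forward to 2071-02-05.
Applying '+78 days' to 2071-02-05: counting 78 days forward gives 2071-04-24.
`weekday 3` advances to the next Wednesday; 2071-04-24 is a Friday, so it moves forward to 2071-04-29.

2071-04-29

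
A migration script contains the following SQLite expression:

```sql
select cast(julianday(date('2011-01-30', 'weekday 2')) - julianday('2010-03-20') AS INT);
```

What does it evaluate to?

318

`weekday 2` advances to the next Tuesday; 2011-01-30 is a Sunday, so it moves forward to 2011-02-01.
11 days remain in March 2010 after the 20th (31 − 20).
Full months from April 2010 through January 2011 contribute their day counts.
Then 1 day into February 2011.
Total: 11 + 30 + 31 + 30 + 31 + 31 + 30 + 31 + 30 + 31 + 31 + 1 = 318.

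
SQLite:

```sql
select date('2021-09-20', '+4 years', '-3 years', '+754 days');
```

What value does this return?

2024-10-13

Adding +4 years to 2021-09-20 gives 2025-09-20.
Adding -3 years to 2025-09-20 gives 2022-09-20.
Applying '+754 days' to 2022-09-20: counting 754 days forward gives 2024-10-13.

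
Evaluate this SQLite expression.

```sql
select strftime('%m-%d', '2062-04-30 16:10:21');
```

`%m-%d` extracts the month-day: 04-30.

04-30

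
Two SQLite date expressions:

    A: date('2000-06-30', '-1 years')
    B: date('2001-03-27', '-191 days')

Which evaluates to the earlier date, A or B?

A

A = 1999-06-30.
B = 2000-09-17.
A is earlier.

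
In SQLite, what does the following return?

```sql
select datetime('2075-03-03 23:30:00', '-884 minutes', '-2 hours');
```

884 minutes = 14h 44m; -884 minutes from 2075-03-03 23:30:00 is 2075-03-03 08:46:00.
-2 hours from 2075-03-03 08:46:00 is 2075-03-03 06:46:00.

2075-03-03 06:46:00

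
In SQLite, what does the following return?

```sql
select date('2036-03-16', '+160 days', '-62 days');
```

2036-06-22

Applying '+160 days' to 2036-03-16: counting 160 days forward gives 2036-08-23.
Applying '-62 days' to 2036-08-23: counting 62 days back gives 2036-06-22.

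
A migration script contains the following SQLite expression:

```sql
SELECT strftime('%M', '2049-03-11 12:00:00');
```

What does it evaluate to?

`%M` extracts the 2-digit minute: 00.

00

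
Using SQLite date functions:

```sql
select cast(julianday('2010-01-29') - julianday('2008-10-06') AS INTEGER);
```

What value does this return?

480

25 days remain in October 2008 after the 6th (31 − 6).
Full months from November 2008 through December 2009 contribute their day counts.
Then 29 days into January 2010.
Total: 25 + 30 + 31 + 31 + 28 + 31 + 30 + 31 + 30 + 31 + 31 + 30 + 31 + 30 + 31 + 29 = 480.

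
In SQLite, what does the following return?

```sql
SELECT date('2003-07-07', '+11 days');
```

Advancing 11 more days within July lands on 2003-07-18.

2003-07-18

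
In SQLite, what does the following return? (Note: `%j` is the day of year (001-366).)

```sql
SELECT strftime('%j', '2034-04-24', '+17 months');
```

267

First apply '+17 months': 2034-04-24 → 2035-09-24.
Day-of-year for 2035-09-24: days since 2035-01-01 inclusive = 267, zero-padded to 267.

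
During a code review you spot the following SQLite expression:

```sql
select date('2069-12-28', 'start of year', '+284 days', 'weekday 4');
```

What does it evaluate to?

`start of year` rewinds 2069-12-28 to 2069-01-01.
Applying '+284 days' to 2069-01-01: counting 284 days forward gives 2069-10-12.
`weekday 4` advances to the next Thursday; 2069-10-12 is a Saturday, so it moves forward to 2069-10-17.

2069-10-17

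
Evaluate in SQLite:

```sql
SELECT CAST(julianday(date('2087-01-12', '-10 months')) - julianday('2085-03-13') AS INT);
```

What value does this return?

Adding -10 months to 2087-01-12 gives 2086-03-12.
18 days remain in March 2085 after the 13th (31 − 13).
Full months from April 2085 through February 2086 contribute their day counts.
Then 12 days into March 2086.
Total: 18 + 30 + 31 + 30 + 31 + 31 + 30 + 31 + 30 + 31 + 31 + 28 + 12 = 364.

364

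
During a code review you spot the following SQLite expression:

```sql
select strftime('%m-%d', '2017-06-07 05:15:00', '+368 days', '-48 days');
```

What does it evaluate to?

First apply '+368 days', '-48 days': 2017-06-07 05:15:00 → 2018-04-23 05:15:00.
`%m-%d` extracts the month-day: 04-23.

04-23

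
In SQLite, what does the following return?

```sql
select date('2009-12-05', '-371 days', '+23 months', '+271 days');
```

Applying '-371 days' to 2009-12-05: counting 371 days back gives 2008-11-29.
Adding +23 months to 2008-11-29 gives 2010-10-29.
Applying '+271 days' to 2010-10-29: counting 271 days forward gives 2011-07-27.

2011-07-27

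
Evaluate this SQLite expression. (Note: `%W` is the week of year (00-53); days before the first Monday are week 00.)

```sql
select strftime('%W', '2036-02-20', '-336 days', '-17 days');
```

09

First apply '-336 days', '-17 days': 2036-02-20 → 2035-03-04.
2035-03-04 is a Sunday. SQLite's %W counts Mondays since the year started; the result is 09.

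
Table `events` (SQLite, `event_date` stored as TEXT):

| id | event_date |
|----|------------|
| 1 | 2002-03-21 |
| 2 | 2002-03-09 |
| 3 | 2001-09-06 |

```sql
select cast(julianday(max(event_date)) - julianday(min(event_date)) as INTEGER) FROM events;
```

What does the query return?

MIN = 2001-09-06, MAX = 2002-03-21.
24 days remain in September 2001 after the 6th (30 − 6).
October 2001: 31 days.
November 2001: 30 days.
December 2001: 31 days.
January 2002: 31 days.
February 2002: 28 days.
Then 21 days into March 2002.
Total: 24 + 31 + 30 + 31 + 31 + 28 + 21 = 196.

196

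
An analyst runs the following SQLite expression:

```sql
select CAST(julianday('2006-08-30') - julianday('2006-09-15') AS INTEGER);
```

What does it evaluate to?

1 day remains in August 2006 after the 30th (31 − 30).
Then 15 days into September 2006.
Total: 1 + 15 = 16.
The subtraction is earlier − later, so the result is −16 → -16.

-16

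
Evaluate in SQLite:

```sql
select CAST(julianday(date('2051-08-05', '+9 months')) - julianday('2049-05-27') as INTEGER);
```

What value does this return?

Adding +9 months to 2051-08-05 gives 2052-05-05.
4 days remain in May 2049 after the 27th (31 − 27).
Full months from June 2049 through April 2052 contribute their day counts.
Then 5 days into May 2052.
Total: 4 + 30 + 31 + 31 + 30 + 31 + 30 + 31 + 31 + 28 + 31 + 30 + 31 + 30 + 31 + 31 + 30 + 31 + 30 + 31 + 31 + 28 + 31 + 30 + 31 + 30 + 31 + 31 + 30 + 31 + 30 + 31 + 31 + 29 + 31 + 30 + 5 = 1074.

1074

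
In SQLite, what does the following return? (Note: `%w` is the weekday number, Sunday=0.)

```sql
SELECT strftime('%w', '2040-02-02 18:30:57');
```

2040-02-02 is a Thursday; with Sunday=0 that is 4.

4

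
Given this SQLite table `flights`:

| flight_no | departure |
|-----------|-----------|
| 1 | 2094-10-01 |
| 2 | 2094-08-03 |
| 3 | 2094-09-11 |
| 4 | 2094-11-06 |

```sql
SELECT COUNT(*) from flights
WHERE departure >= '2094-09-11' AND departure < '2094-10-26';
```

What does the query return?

Rows in [2094-09-11, 2094-10-26): 2094-10-01, 2094-09-11 → 2 rows.

2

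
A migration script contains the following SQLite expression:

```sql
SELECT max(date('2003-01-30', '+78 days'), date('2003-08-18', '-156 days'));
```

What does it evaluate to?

date('2003-01-30', '+78 days') → 2003-04-18.
date('2003-08-18', '-156 days') → 2003-03-15.
Later of the two is 2003-04-18.

2003-04-18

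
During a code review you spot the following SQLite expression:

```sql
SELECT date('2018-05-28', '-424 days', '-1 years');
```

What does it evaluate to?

2016-03-30

Applying '-424 days' to 2018-05-28: counting 424 days back gives 2017-03-30.
Adding -1 year to 2017-03-30 gives 2016-03-30.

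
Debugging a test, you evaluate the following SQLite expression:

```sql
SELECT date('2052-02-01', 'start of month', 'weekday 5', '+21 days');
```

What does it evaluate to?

2052-02-23

`start of month` rewinds 2052-02-01 to 2052-02-01.
`weekday 5` advances to the next Friday; 2052-02-01 is a Thursday, so it moves forward to 2052-02-02.
Advancing 21 more days within February lands on 2052-02-23.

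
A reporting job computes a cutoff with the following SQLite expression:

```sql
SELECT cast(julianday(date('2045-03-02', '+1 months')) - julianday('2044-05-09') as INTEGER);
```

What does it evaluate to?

Adding +1 month to 2045-03-02 gives 2045-04-02.
22 days remain in May 2044 after the 9th (31 − 9).
Full months from June 2044 through March 2045 contribute their day counts.
Then 2 days into April 2045.
Total: 22 + 30 + 31 + 31 + 30 + 31 + 30 + 31 + 31 + 28 + 31 + 2 = 328.

328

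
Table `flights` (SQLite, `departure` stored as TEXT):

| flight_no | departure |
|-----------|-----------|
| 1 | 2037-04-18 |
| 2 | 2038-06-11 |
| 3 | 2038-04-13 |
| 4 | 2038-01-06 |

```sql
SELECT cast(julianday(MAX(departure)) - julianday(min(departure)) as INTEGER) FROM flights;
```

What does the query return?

419

MIN = 2037-04-18, MAX = 2038-06-11.
12 days remain in April 2037 after the 18th (30 − 18).
Full months from May 2037 through May 2038 contribute their day counts.
Then 11 days into June 2038.
Total: 12 + 31 + 30 + 31 + 31 + 30 + 31 + 30 + 31 + 31 + 28 + 31 + 30 + 31 + 11 = 419.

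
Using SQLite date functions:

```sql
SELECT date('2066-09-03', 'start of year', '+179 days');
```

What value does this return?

`start of year` rewinds 2066-09-03 to 2066-01-01.
Applying '+179 days' to 2066-01-01: counting 179 days forward gives 2066-06-29.

2066-06-29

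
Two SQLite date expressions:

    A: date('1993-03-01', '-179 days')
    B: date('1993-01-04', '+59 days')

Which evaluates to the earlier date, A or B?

A = 1992-09-03.
B = 1993-03-04.
A is earlier.

A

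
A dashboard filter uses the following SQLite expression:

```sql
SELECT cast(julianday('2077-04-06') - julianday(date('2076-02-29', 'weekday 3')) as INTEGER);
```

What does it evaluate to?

`weekday 3` advances to the next Wednesday; 2076-02-29 is a Saturday, so it moves forward to 2076-03-04.
27 days remain in March 2076 after the 4th (31 − 4).
Full months from April 2076 through March 2077 contribute their day counts.
Then 6 days into April 2077.
Total: 27 + 30 + 31 + 30 + 31 + 31 + 30 + 31 + 30 + 31 + 31 + 28 + 31 + 6 = 398.

398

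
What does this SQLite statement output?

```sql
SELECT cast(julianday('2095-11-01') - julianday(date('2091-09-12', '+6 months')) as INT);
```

1329

Adding +6 months to 2091-09-12 gives 2092-03-12.
19 days remain in March 2092 after the 12th (31 − 12).
Full months from April 2092 through October 2095 contribute their day counts.
Then 1 day into November 2095.
Total: 19 + 30 + 31 + 30 + 31 + 31 + 30 + 31 + 30 + 31 + 31 + 28 + 31 + 30 + 31 + 30 + 31 + 31 + 30 + 31 + 30 + 31 + 31 + 28 + 31 + 30 + 31 + 30 + 31 + 31 + 30 + 31 + 30 + 31 + 31 + 28 + 31 + 30 + 31 + 30 + 31 + 31 + 30 + 31 + 1 = 1329.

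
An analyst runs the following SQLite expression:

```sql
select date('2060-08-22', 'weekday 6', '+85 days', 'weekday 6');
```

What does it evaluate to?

`weekday 6` advances to the next Saturday; 2060-08-22 is a Sunday, so it moves forward to 2060-08-28.
Applying '+85 days' to 2060-08-28: counting 85 days forward gives 2060-11-21.
`weekday 6` advances to the next Saturday; 2060-11-21 is a Sunday, so it moves forward to 2060-11-27.

2060-11-27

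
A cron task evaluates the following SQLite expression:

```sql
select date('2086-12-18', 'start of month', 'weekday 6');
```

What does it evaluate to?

`start of month` rewinds 2086-12-18 to 2086-12-01.
`weekday 6` advances to the next Saturday; 2086-12-01 is a Sunday, so it moves forward to 2086-12-07.

2086-12-07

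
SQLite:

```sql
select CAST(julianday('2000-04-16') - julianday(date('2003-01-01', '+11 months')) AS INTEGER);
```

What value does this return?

Adding +11 months to 2003-01-01 gives 2003-12-01.
14 days remain in April 2000 after the 16th (30 − 16).
Full months from May 2000 through November 2003 contribute their day counts.
Then 1 day into December 2003.
Total: 14 + 31 + 30 + 31 + 31 + 30 + 31 + 30 + 31 + 31 + 28 + 31 + 30 + 31 + 30 + 31 + 31 + 30 + 31 + 30 + 31 + 31 + 28 + 31 + 30 + 31 + 30 + 31 + 31 + 30 + 31 + 30 + 31 + 31 + 28 + 31 + 30 + 31 + 30 + 31 + 31 + 30 + 31 + 30 + 1 = 1324.
The subtraction is earlier − later, so the result is −1324 → -1324.

-1324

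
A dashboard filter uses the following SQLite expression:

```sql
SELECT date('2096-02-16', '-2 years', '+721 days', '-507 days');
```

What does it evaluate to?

Adding -2 years to 2096-02-16 gives 2094-02-16.
Applying '+721 days' to 2094-02-16: counting 721 days forward gives 2096-02-07.
Applying '-507 days' to 2096-02-07: counting 507 days back gives 2094-09-18.

2094-09-18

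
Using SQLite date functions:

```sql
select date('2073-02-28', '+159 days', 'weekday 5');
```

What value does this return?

2073-08-11

Applying '+159 days' to 2073-02-28: counting 159 days forward gives 2073-08-06.
`weekday 5` advances to the next Friday; 2073-08-06 is a Sunday, so it moves forward to 2073-08-11.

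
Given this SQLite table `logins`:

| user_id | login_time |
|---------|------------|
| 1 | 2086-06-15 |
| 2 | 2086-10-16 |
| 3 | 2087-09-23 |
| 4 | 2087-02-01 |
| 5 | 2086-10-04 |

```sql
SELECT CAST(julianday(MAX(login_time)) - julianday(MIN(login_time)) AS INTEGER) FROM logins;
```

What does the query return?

465

MIN = 2086-06-15, MAX = 2087-09-23.
15 days remain in June 2086 after the 15th (30 − 15).
Full months from July 2086 through August 2087 contribute their day counts.
Then 23 days into September 2087.
Total: 15 + 31 + 31 + 30 + 31 + 30 + 31 + 31 + 28 + 31 + 30 + 31 + 30 + 31 + 31 + 23 = 465.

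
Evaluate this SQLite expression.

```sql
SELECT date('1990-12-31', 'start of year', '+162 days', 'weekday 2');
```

`start of year` rewinds 1990-12-31 to 1990-01-01.
Applying '+162 days' to 1990-01-01: counting 162 days forward gives 1990-06-12.
`weekday 2` advances to the next Tuesday; 1990-06-12 is already a Tuesday, so it stays at 1990-06-12.

1990-06-12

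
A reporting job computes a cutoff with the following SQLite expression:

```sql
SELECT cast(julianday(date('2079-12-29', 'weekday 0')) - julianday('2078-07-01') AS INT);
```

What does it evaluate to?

`weekday 0` advances to the next Sunday; 2079-12-29 is a Friday, so it moves forward to 2079-12-31.
30 days remain in July 2078 after the 1st (31 − 1).
Full months from August 2078 through November 2079 contribute their day counts.
Then 31 days into December 2079.
Total: 30 + 31 + 30 + 31 + 30 + 31 + 31 + 28 + 31 + 30 + 31 + 30 + 31 + 31 + 30 + 31 + 30 + 31 = 548.

548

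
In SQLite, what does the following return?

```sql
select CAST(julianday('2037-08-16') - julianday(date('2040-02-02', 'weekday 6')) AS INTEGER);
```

`weekday 6` advances to the next Saturday; 2040-02-02 is a Thursday, so it moves forward to 2040-02-04.
15 days remain in August 2037 after the 16th (31 − 16).
Full months from September 2037 through January 2040 contribute their day counts.
Then 4 days into February 2040.
Total: 15 + 30 + 31 + 30 + 31 + 31 + 28 + 31 + 30 + 31 + 30 + 31 + 31 + 30 + 31 + 30 + 31 + 31 + 28 + 31 + 30 + 31 + 30 + 31 + 31 + 30 + 31 + 30 + 31 + 31 + 4 = 902.
The subtraction is earlier − later, so the result is −902 → -902.

-902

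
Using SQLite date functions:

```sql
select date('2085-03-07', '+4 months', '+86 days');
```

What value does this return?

2085-10-01

Adding +4 months to 2085-03-07 gives 2085-07-07.
Applying '+86 days' to 2085-07-07: counting 86 days forward gives 2085-10-01.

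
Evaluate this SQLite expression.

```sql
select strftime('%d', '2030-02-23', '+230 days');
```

11

First apply '+230 days': 2030-02-23 → 2030-10-11.
`%d` extracts the 2-digit day of month: 11.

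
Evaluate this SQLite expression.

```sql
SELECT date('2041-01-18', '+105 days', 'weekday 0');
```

Applying '+105 days' to 2041-01-18: counting 105 days forward gives 2041-05-03.
`weekday 0` advances to the next Sunday; 2041-05-03 is a Friday, so it moves forward to 2041-05-05.

2041-05-05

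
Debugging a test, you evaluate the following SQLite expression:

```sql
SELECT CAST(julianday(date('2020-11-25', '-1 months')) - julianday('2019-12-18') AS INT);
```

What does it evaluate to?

Adding -1 month to 2020-11-25 gives 2020-10-25.
13 days remain in December 2019 after the 18th (31 − 18).
Full months from January 2020 through September 2020 contribute their day counts.
Then 25 days into October 2020.
Total: 13 + 31 + 29 + 31 + 30 + 31 + 30 + 31 + 31 + 30 + 25 = 312.

312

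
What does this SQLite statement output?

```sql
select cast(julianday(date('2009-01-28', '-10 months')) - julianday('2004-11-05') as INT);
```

1239

Adding -10 months to 2009-01-28 gives 2008-03-28.
25 days remain in November 2004 after the 5th (30 − 5).
Full months from December 2004 through February 2008 contribute their day counts.
Then 28 days into March 2008.
Total: 25 + 31 + 31 + 28 + 31 + 30 + 31 + 30 + 31 + 31 + 30 + 31 + 30 + 31 + 31 + 28 + 31 + 30 + 31 + 30 + 31 + 31 + 30 + 31 + 30 + 31 + 31 + 28 + 31 + 30 + 31 + 30 + 31 + 31 + 30 + 31 + 30 + 31 + 31 + 29 + 28 = 1239.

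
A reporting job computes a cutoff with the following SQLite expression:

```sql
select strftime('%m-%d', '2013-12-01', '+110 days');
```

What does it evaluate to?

First apply '+110 days': 2013-12-01 → 2014-03-21.
`%m-%d` extracts the month-day: 03-21.

03-21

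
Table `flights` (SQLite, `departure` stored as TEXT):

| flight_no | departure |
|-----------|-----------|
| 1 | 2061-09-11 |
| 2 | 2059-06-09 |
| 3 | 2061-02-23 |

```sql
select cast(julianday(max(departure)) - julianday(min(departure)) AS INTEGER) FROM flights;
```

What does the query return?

825

MIN = 2059-06-09, MAX = 2061-09-11.
21 days remain in June 2059 after the 9th (30 − 9).
Full months from July 2059 through August 2061 contribute their day counts.
Then 11 days into September 2061.
Total: 21 + 31 + 31 + 30 + 31 + 30 + 31 + 31 + 29 + 31 + 30 + 31 + 30 + 31 + 31 + 30 + 31 + 30 + 31 + 31 + 28 + 31 + 30 + 31 + 30 + 31 + 31 + 11 = 825.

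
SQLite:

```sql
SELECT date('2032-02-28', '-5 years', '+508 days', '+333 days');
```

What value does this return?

Adding -5 years to 2032-02-28 gives 2027-02-28.
Applying '+508 days' to 2027-02-28: counting 508 days forward gives 2028-07-20.
Applying '+333 days' to 2028-07-20: counting 333 days forward gives 2029-06-18.

2029-06-18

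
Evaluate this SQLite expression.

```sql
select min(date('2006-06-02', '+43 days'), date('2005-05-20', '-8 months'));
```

2004-09-20

date('2006-06-02', '+43 days') → 2006-07-15.
date('2005-05-20', '-8 months') → 2004-09-20.
Earlier of the two is 2004-09-20.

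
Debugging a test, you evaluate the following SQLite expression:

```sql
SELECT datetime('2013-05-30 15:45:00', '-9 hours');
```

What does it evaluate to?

-9 hours from 2013-05-30 15:45:00 is 2013-05-30 06:45:00.

2013-05-30 06:45:00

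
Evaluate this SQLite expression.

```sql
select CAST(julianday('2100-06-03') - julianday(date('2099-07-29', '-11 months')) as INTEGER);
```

Adding -11 months to 2099-07-29 gives 2098-08-29.
2 days remain in August 2098 after the 29th (31 − 29).
Full months from September 2098 through May 2100 contribute their day counts.
Then 3 days into June 2100.
Total: 2 + 30 + 31 + 30 + 31 + 31 + 28 + 31 + 30 + 31 + 30 + 31 + 31 + 30 + 31 + 30 + 31 + 31 + 28 + 31 + 30 + 31 + 3 = 643.

643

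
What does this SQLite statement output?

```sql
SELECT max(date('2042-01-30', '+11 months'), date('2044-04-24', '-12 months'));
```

date('2042-01-30', '+11 months') → 2042-12-30.
date('2044-04-24', '-12 months') → 2043-04-24.
Later of the two is 2043-04-24.

2043-04-24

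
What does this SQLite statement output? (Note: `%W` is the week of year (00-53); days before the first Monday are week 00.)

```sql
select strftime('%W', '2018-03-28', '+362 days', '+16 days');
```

14

First apply '+362 days', '+16 days': 2018-03-28 → 2019-04-10.
2019-04-10 is a Wednesday. SQLite's %W counts Mondays since the year started; the result is 14.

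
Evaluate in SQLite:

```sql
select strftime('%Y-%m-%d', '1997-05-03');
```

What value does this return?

`%Y-%m-%d` extracts the ISO date: 1997-05-03.

1997-05-03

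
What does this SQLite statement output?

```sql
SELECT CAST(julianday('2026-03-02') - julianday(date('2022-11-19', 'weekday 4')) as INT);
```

1194

`weekday 4` advances to the next Thursday; 2022-11-19 is a Saturday, so it moves forward to 2022-11-24.
6 days remain in November 2022 after the 24th (30 − 24).
Full months from December 2022 through February 2026 contribute their day counts.
Then 2 days into March 2026.
Total: 6 + 31 + 31 + 28 + 31 + 30 + 31 + 30 + 31 + 31 + 30 + 31 + 30 + 31 + 31 + 29 + 31 + 30 + 31 + 30 + 31 + 31 + 30 + 31 + 30 + 31 + 31 + 28 + 31 + 30 + 31 + 30 + 31 + 31 + 30 + 31 + 30 + 31 + 31 + 28 + 2 = 1194.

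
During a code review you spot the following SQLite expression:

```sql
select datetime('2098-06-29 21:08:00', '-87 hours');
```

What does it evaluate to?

-87 hours from 2098-06-29 21:08:00 is 2098-06-26 06:08:00 (crosses midnight).

2098-06-26 06:08:00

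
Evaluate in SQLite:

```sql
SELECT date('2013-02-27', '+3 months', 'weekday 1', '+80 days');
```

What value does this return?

Adding +3 months to 2013-02-27 gives 2013-05-27.
`weekday 1` advances to the next Monday; 2013-05-27 is already a Monday, so it stays at 2013-05-27.
Applying '+80 days' to 2013-05-27: counting 80 days forward gives 2013-08-15.

2013-08-15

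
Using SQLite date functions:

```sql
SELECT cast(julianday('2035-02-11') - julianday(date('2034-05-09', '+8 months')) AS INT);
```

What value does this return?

33

Adding +8 months to 2034-05-09 gives 2035-01-09.
22 days remain in January 2035 after the 9th (31 − 9).
Then 11 days into February 2035.
Total: 22 + 11 = 33.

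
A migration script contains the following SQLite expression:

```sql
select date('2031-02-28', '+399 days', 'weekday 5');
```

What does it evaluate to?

Applying '+399 days' to 2031-02-28: counting 399 days forward gives 2032-04-02.
`weekday 5` advances to the next Friday; 2032-04-02 is already a Friday, so it stays at 2032-04-02.

2032-04-02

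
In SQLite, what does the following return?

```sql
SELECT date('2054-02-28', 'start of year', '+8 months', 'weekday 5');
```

2054-09-04

`start of year` rewinds 2054-02-28 to 2054-01-01.
Adding +8 months to 2054-01-01 gives 2054-09-01.
`weekday 5` advances to the next Friday; 2054-09-01 is a Tuesday, so it moves forward to 2054-09-04.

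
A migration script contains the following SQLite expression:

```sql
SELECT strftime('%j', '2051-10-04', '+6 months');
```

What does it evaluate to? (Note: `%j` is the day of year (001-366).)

095

First apply '+6 months': 2051-10-04 → 2052-04-04.
Day-of-year for 2052-04-04: days since 2052-01-01 inclusive = 95, zero-padded to 095.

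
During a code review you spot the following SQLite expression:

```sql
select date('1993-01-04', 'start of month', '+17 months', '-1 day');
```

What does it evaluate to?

1994-05-31

`start of month` rewinds 1993-01-04 to 1993-01-01.
Adding +17 months to 1993-01-01 gives 1994-06-01.
Going back 1 day from 1994-06-01 reaches 1994-05-31 (last day of May, 31 days).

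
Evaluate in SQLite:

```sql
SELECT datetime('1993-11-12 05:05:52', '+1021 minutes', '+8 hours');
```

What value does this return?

1993-11-13 06:06:52

1021 minutes = 17h 1m; +1021 minutes from 1993-11-12 05:05:52 is 1993-11-12 22:06:52.
+8 hours from 1993-11-12 22:06:52 is 1993-11-13 06:06:52 (crosses midnight).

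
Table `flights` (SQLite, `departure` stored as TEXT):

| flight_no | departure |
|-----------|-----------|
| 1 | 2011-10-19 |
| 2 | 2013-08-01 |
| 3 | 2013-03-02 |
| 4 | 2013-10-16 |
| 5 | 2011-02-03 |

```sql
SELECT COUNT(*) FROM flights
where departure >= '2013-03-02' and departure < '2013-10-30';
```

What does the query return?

Rows in [2013-03-02, 2013-10-30): 2013-08-01, 2013-03-02, 2013-10-16 → 3 rows.

3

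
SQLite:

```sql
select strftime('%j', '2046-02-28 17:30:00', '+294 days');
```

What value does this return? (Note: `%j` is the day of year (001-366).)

353

First apply '+294 days': 2046-02-28 17:30:00 → 2046-12-19 17:30:00.
Day-of-year for 2046-12-19: days since 2046-01-01 inclusive = 353, zero-padded to 353.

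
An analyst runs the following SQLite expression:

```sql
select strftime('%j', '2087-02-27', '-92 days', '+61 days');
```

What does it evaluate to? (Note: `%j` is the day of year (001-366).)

First apply '-92 days', '+61 days': 2087-02-27 → 2087-01-27.
Day-of-year for 2087-01-27: days since 2087-01-01 inclusive = 27, zero-padded to 027.

027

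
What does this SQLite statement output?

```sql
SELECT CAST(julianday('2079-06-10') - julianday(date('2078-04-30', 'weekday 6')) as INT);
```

`weekday 6` advances to the next Saturday; 2078-04-30 is already a Saturday, so it stays at 2078-04-30.
0 days remain in April 2078 after the 30th (30 − 30).
Full months from May 2078 through May 2079 contribute their day counts.
Then 10 days into June 2079.
Total: 0 + 31 + 30 + 31 + 31 + 30 + 31 + 30 + 31 + 31 + 28 + 31 + 30 + 31 + 10 = 406.

406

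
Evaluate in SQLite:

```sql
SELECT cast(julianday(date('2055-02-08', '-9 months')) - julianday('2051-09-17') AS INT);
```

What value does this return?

964

Adding -9 months to 2055-02-08 gives 2054-05-08.
13 days remain in September 2051 after the 17th (30 − 17).
Full months from October 2051 through April 2054 contribute their day counts.
Then 8 days into May 2054.
Total: 13 + 31 + 30 + 31 + 31 + 29 + 31 + 30 + 31 + 30 + 31 + 31 + 30 + 31 + 30 + 31 + 31 + 28 + 31 + 30 + 31 + 30 + 31 + 31 + 30 + 31 + 30 + 31 + 31 + 28 + 31 + 30 + 8 = 964.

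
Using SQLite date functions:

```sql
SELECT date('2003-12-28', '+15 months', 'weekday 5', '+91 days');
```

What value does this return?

Adding +15 months to 2003-12-28 gives 2005-03-28.
`weekday 5` advances to the next Friday; 2005-03-28 is a Monday, so it moves forward to 2005-04-01.
Applying '+91 days' to 2005-04-01: counting 91 days forward gives 2005-07-01.

2005-07-01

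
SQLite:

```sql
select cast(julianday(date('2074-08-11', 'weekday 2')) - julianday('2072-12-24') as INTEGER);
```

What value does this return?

598

`weekday 2` advances to the next Tuesday; 2074-08-11 is a Saturday, so it moves forward to 2074-08-14.
7 days remain in December 2072 after the 24th (31 − 24).
Full months from January 2073 through July 2074 contribute their day counts.
Then 14 days into August 2074.
Total: 7 + 31 + 28 + 31 + 30 + 31 + 30 + 31 + 31 + 30 + 31 + 30 + 31 + 31 + 28 + 31 + 30 + 31 + 30 + 31 + 14 = 598.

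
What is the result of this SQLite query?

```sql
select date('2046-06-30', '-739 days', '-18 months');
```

2042-12-21

Applying '-739 days' to 2046-06-30: counting 739 days back gives 2044-06-21.
Adding -18 months to 2044-06-21 gives 2042-12-21.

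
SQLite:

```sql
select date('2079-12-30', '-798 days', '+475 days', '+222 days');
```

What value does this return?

2079-09-20

Applying '-798 days' to 2079-12-30: counting 798 days back gives 2077-10-23.
Applying '+475 days' to 2077-10-23: counting 475 days forward gives 2079-02-10.
Applying '+222 days' to 2079-02-10: counting 222 days forward gives 2079-09-20.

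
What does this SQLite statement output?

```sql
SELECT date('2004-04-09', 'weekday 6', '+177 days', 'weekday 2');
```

2004-10-05

`weekday 6` advances to the next Saturday; 2004-04-09 is a Friday, so it moves forward to 2004-04-10.
Applying '+177 days' to 2004-04-10: counting 177 days forward gives 2004-10-04.
`weekday 2` advances to the next Tuesday; 2004-10-04 is a Monday, so it moves forward to 2004-10-05.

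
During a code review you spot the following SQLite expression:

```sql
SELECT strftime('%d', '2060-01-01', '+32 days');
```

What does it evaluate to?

First apply '+32 days': 2060-01-01 → 2060-02-02.
`%d` extracts the 2-digit day of month: 02.

02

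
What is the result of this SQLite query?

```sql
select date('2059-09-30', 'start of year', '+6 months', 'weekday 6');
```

`start of year` rewinds 2059-09-30 to 2059-01-01.
Adding +6 months to 2059-01-01 gives 2059-07-01.
`weekday 6` advances to the next Saturday; 2059-07-01 is a Tuesday, so it moves forward to 2059-07-05.

2059-07-05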